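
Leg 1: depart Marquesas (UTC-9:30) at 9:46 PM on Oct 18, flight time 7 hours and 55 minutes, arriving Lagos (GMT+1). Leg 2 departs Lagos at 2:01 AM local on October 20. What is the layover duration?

9 hours 50 minutes

Convert departure to UTC: 9:46 PM + 9:30 = 7:16 AM UTC on Oct 19.
Add 7 hours 55 minutes flight time → 3:11 PM UTC.
Lagos is UTC+1:00, so local arrival = 3:11 PM + 1:00 = 4:11 PM on Oct 19.
Layover = 2:01 AM − 4:11 PM (+1 day) = 9 hours 50 minutes.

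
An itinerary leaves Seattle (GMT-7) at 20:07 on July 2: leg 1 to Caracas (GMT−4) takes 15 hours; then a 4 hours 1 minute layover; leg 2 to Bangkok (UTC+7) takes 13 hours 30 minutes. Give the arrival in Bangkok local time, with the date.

Convert departure to UTC: 20:07 + 7:00 = 03:07 UTC on Jul 3.
Add 15 hours leg 1 → 18:07 UTC.
Add 4 hours and 1 minute layover in Caracas → 22:08 UTC.
Add 13 hours and 30 minutes leg 2 → 11:38 UTC (Jul 4).
Bangkok is UTC+7:00, so local arrival = 11:38 + 7:00 = 18:38 on Jul 4.

18:38 on July 4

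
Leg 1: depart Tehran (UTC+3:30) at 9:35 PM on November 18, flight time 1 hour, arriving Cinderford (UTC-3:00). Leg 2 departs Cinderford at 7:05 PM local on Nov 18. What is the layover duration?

3 hours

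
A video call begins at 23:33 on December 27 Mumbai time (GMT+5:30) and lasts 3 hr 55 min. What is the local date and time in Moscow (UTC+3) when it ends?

Moscow is 2:30 behind Mumbai.
After 3 hours 55 minutes it is 03:28 (Dec 28) in Mumbai.
Shift by the zone difference: 03:28 − 2:30 = 00:58 on Dec 28 in Moscow.

00:58 on Dec 28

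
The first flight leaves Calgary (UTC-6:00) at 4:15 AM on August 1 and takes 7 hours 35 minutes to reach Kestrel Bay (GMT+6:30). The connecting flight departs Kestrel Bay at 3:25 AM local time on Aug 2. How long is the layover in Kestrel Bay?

3 hours 5 minutes

Convert departure to UTC: 4:15 AM + 6:00 = 10:15 AM UTC on Aug 1.
Add 7 hours 35 minutes flight time → 5:50 PM UTC.
Kestrel Bay is UTC+6:30, so local arrival = 5:50 PM + 6:30 = 12:20 AM on Aug 2.
Layover = 3:25 AM − 12:20 AM = 3 hours 5 minutes.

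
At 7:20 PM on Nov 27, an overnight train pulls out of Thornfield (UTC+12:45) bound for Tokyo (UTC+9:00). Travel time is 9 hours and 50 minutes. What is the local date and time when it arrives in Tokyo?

Convert departure to UTC: 7:20 PM − 12:45 = 6:35 AM UTC on Nov 27.
Add 9 hours 50 minutes travel time → 4:25 PM UTC.
Tokyo is UTC+9:00, so local arrival = 4:25 PM + 9:00 = 1:25 AM on Nov 28.

1:25 AM on Nov 28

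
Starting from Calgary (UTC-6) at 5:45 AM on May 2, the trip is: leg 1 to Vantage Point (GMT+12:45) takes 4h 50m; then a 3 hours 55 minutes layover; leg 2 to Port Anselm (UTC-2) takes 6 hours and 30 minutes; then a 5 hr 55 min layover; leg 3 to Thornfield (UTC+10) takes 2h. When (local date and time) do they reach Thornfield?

Convert departure to UTC: 5:45 AM + 6:00 = 11:45 AM UTC on May 2.
Add 4 hours 50 minutes leg 1 → 4:35 PM UTC.
Add 3 hours and 55 minutes layover in Vantage Point → 8:30 PM UTC.
Add 6 hours and 30 minutes leg 2 → 3:00 AM UTC (May 3).
Add 5 hours and 55 minutes layover in Port Anselm → 8:55 AM UTC.
Add 2 hours leg 3 → 10:55 AM UTC.
Thornfield is UTC+10:00, so local arrival = 10:55 AM + 10:00 = 8:55 PM on May 3.

8:55 PM on May 3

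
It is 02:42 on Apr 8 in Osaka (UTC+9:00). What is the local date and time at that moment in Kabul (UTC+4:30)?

22:12 on April 7

In UTC: 02:42 − 9:00 = 17:42 on Apr 7.
Kabul is UTC+4:30: 17:42 + 4:30 = 22:12 on Apr 7.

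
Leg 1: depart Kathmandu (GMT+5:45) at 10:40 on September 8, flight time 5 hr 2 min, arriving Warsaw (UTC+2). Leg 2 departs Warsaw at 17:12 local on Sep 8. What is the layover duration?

5 hours 15 minutes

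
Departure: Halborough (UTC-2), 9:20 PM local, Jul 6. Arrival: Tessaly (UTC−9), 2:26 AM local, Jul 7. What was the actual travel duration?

Departure in UTC: 9:20 PM + 2:00 = 11:20 PM on Jul 6.
Arrival in UTC: 2:26 AM + 9:00 = 11:26 AM on Jul 7.
Elapsed = 11:26 AM − 11:20 PM (+1 day) = 12 hours 6 minutes.

12 hours 6 minutes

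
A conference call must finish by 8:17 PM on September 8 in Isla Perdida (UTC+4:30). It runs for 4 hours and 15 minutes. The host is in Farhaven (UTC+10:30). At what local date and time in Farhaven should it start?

10:02 PM on Sep 8

Target end time in UTC: 8:17 PM − 4:30 = 3:47 PM on Sep 8.
Subtract 4 hours 15 minutes → start 11:32 AM UTC on Sep 8.
Farhaven is UTC+10:30: 11:32 AM + 10:30 = 10:02 PM on Sep 8.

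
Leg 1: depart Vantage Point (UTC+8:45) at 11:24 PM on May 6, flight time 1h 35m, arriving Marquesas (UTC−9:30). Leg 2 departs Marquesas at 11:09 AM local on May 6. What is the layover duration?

4 hours 25 minutes

Convert departure to UTC: 11:24 PM − 8:45 = 2:39 PM UTC on May 6.
Add 1 hour and 35 minutes flight time → 4:14 PM UTC.
Marquesas is UTC−9:30, so local arrival = 4:14 PM − 9:30 = 6:44 AM on May 6.
Layover = 11:09 AM − 6:44 AM = 4 hours 25 minutes.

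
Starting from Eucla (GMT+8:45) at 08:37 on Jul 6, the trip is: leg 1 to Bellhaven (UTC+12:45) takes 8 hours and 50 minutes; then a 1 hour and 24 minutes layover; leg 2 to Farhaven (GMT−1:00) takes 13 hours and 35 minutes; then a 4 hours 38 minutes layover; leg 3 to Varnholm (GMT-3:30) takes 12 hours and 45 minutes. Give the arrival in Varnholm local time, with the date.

13:34 on July 7

Convert departure to UTC: 08:37 − 8:45 = 23:52 UTC on Jul 5.
Add 8 hours and 50 minutes leg 1 → 08:42 UTC (Jul 6).
Add 1 hour 24 minutes layover in Bellhaven → 10:06 UTC.
Add 13 hours 35 minutes leg 2 → 23:41 UTC.
Add 4 hours and 38 minutes layover in Farhaven → 04:19 UTC (Jul 7).
Add 12 hours and 45 minutes leg 3 → 17:04 UTC.
Varnholm is UTC−3:30, so local arrival = 17:04 − 3:30 = 13:34 on Jul 7.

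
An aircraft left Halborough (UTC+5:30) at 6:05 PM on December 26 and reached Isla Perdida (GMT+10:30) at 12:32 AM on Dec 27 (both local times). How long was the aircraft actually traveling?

1 hour 27 minutes

Isla Perdida is 5:00 ahead of Halborough.
Clock-face elapsed time (ignoring zones) is 6 hours 27 minutes.
Actual elapsed = 6 hours 27 minutes − 5:00 = 1 hour 27 minutes.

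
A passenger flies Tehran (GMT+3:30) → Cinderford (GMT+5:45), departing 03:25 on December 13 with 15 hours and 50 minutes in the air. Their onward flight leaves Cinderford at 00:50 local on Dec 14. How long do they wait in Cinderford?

Convert departure to UTC: 03:25 − 3:30 = 23:55 UTC on Dec 12.
Add 15 hours and 50 minutes flight time → 15:45 UTC (Dec 13).
Cinderford is UTC+5:45, so local arrival = 15:45 + 5:45 = 21:30 on Dec 13.
Layover = 00:50 − 21:30 (+1 day) = 3 hours 20 minutes.

3 hours 20 minutes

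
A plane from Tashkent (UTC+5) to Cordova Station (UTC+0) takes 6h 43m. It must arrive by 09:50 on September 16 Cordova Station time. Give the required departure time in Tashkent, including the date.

08:07 on September 16

Target arrival is already UTC: 09:50 on Sep 16.
Subtract 6 hours 43 minutes → departure 03:07 UTC on Sep 16.
Tashkent is UTC+5:00: 03:07 + 5:00 = 08:07 on Sep 16.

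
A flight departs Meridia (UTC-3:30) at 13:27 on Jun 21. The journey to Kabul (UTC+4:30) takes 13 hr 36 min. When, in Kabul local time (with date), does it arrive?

Kabul is 8:00 ahead of Meridia.
After 13 hours and 36 minutes it is 03:03 (Jun 22) in Meridia.
Shift by the zone difference: 03:03 + 8:00 = 11:03 on Jun 22 in Kabul.

11:03 on June 22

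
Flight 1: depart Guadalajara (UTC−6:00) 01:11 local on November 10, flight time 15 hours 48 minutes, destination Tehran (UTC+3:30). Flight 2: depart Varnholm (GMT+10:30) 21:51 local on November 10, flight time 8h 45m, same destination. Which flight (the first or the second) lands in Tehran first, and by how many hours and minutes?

the second, by 2 hours 53 minutes

Flight 1 in UTC: 01:11 + 6:00 = 07:11 on Nov 10.
+15 hours 48 minutes → arrive 22:59 UTC on Nov 10.
Flight 2 in UTC: 21:51 − 10:30 = 11:21 on Nov 10.
+8 hours and 45 minutes → arrive 20:06 UTC on Nov 10.
Flight 2 lands earlier by 2 hours 53 minutes.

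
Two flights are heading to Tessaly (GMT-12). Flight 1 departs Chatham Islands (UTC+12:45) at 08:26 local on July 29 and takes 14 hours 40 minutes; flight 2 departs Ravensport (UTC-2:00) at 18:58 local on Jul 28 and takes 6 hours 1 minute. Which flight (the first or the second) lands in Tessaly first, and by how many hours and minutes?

the second, by 7 hours 22 minutes

Flight 1 in UTC: 08:26 − 12:45 = 19:41 on Jul 28.
+14 hours 40 minutes → arrive 10:21 UTC on Jul 29.
Flight 2 in UTC: 18:58 + 2:00 = 20:58 on Jul 28.
+6 hours and 1 minute → arrive 02:59 UTC on Jul 29.
Flight 2 lands earlier by 7 hours 22 minutes.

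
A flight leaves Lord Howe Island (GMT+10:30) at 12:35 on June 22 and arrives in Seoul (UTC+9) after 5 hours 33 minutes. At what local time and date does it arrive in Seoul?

Seoul is 1:30 behind Lord Howe Island.
After 5 hours 33 minutes it is 18:08 in Lord Howe Island.
Shift by the zone difference: 18:08 − 1:30 = 16:38 on Jun 22 in Seoul.

16:38 on June 22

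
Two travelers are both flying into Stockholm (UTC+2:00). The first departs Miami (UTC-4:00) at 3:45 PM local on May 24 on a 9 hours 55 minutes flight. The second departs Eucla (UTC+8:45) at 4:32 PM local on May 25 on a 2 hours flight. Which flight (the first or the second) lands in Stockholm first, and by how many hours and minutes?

the first, by 4 hours 7 minutes

Flight 1 in UTC: 3:45 PM + 4:00 = 7:45 PM on May 24.
+9 hours 55 minutes → arrive 5:40 AM UTC on May 25.
Flight 2 in UTC: 4:32 PM − 8:45 = 7:47 AM on May 25.
+2 hours → arrive 9:47 AM UTC on May 25.
Flight 1 lands earlier by 4 hours 7 minutes.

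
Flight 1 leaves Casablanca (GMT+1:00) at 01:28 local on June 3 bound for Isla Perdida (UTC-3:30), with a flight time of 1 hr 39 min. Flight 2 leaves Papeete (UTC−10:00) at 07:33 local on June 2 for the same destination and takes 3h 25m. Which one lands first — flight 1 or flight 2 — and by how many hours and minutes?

Flight 1 in UTC: 01:28 − 1:00 = 00:28 on Jun 3.
+1 hour 39 minutes → arrive 02:07 UTC on Jun 3.
Flight 2 in UTC: 07:33 + 10:00 = 17:33 on Jun 2.
+3 hours 25 minutes → arrive 20:58 UTC on Jun 2.
Flight 2 lands earlier by 5 hours 9 minutes.

the second, by 5 hours 9 minutes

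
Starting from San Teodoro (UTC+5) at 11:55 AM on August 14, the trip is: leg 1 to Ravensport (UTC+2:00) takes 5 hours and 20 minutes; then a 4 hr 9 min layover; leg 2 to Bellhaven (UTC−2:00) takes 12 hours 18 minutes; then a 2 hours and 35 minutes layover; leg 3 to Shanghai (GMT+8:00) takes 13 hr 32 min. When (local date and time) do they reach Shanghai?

Convert departure to UTC: 11:55 AM − 5:00 = 6:55 AM UTC on Aug 14.
Add 5 hours 20 minutes leg 1 → 12:15 PM UTC.
Add 4 hours and 9 minutes layover in Ravensport → 4:24 PM UTC.
Add 12 hours and 18 minutes leg 2 → 4:42 AM UTC (Aug 15).
Add 2 hours 35 minutes layover in Bellhaven → 7:17 AM UTC.
Add 13 hours 32 minutes leg 3 → 8:49 PM UTC.
Shanghai is UTC+8:00, so local arrival = 8:49 PM + 8:00 = 4:49 AM on Aug 16.

4:49 AM on August 16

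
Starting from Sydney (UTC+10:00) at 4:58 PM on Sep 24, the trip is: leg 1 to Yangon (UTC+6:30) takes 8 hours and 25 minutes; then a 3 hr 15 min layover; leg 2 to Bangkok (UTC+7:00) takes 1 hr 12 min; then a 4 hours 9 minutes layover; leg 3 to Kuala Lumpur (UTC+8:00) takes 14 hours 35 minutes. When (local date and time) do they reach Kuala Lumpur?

10:34 PM on September 25

Convert departure to UTC: 4:58 PM − 10:00 = 6:58 AM UTC on Sep 24.
Add 8 hours 25 minutes leg 1 → 3:23 PM UTC.
Add 3 hours and 15 minutes layover in Yangon → 6:38 PM UTC.
Add 1 hour 12 minutes leg 2 → 7:50 PM UTC.
Add 4 hours and 9 minutes layover in Bangkok → 11:59 PM UTC.
Add 14 hours 35 minutes leg 3 → 2:34 PM UTC (Sep 25).
Kuala Lumpur is UTC+8:00, so local arrival = 2:34 PM + 8:00 = 10:34 PM on Sep 25.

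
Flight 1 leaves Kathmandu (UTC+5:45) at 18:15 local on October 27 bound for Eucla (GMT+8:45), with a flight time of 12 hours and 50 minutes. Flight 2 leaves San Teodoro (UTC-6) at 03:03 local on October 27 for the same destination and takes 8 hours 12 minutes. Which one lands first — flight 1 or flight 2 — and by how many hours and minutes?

Flight 1 in UTC: 18:15 − 5:45 = 12:30 on Oct 27.
+12 hours and 50 minutes → arrive 01:20 UTC on Oct 28.
Flight 2 in UTC: 03:03 + 6:00 = 09:03 on Oct 27.
+8 hours and 12 minutes → arrive 17:15 UTC on Oct 27.
Flight 2 lands earlier by 8 hours 5 minutes.

the second, by 8 hours 5 minutes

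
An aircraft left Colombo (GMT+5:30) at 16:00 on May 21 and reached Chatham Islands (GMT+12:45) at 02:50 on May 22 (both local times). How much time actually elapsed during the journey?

Departure in UTC: 16:00 − 5:30 = 10:30 on May 21.
Arrival in UTC: 02:50 − 12:45 = 14:05 on May 21.
Elapsed = 14:05 − 10:30 = 3 hours 35 minutes.

3 hours 35 minutes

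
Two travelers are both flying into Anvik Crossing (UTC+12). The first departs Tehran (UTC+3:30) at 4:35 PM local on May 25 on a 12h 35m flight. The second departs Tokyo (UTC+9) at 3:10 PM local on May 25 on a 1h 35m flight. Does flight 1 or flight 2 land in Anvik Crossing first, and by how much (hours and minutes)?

the second, by 17 hours 55 minutes

Flight 1 in UTC: 4:35 PM − 3:30 = 1:05 PM on May 25.
+12 hours 35 minutes → arrive 1:40 AM UTC on May 26.
Flight 2 in UTC: 3:10 PM − 9:00 = 6:10 AM on May 25.
+1 hour and 35 minutes → arrive 7:45 AM UTC on May 25.
Flight 2 lands earlier by 17 hours 55 minutes.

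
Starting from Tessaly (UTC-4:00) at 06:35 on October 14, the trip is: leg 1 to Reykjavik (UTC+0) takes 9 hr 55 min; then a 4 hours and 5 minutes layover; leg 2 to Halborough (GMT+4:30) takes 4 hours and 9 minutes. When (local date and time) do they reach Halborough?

Convert departure to UTC: 06:35 + 4:00 = 10:35 UTC on Oct 14.
Add 9 hours 55 minutes leg 1 → 20:30 UTC.
Add 4 hours and 5 minutes layover in Reykjavik → 00:35 UTC (Oct 15).
Add 4 hours 9 minutes leg 2 → 04:44 UTC.
Halborough is UTC+4:30, so local arrival = 04:44 + 4:30 = 09:14 on Oct 15.

09:14 on Oct 15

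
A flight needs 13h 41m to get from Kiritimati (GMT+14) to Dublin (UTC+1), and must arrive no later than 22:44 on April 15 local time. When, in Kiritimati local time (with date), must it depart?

22:03 on Apr 15

Target arrival in UTC: 22:44 − 1:00 = 21:44 on Apr 15.
Subtract 13 hours and 41 minutes → departure 08:03 UTC on Apr 15.
Kiritimati is UTC+14:00: 08:03 + 14:00 = 22:03 on Apr 15.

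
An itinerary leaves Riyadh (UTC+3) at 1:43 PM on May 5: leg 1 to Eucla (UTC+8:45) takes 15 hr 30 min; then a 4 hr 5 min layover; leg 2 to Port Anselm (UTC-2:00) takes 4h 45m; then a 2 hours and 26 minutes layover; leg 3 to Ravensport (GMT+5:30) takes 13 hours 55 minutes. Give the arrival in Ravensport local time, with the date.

Convert departure to UTC: 1:43 PM − 3:00 = 10:43 AM UTC on May 5.
Add 15 hours 30 minutes leg 1 → 2:13 AM UTC (May 6).
Add 4 hours 5 minutes layover in Eucla → 6:18 AM UTC.
Add 4 hours and 45 minutes leg 2 → 11:03 AM UTC.
Add 2 hours 26 minutes layover in Port Anselm → 1:29 PM UTC.
Add 13 hours and 55 minutes leg 3 → 3:24 AM UTC (May 7).
Ravensport is UTC+5:30, so local arrival = 3:24 AM + 5:30 = 8:54 AM on May 7.

8:54 AM on May 7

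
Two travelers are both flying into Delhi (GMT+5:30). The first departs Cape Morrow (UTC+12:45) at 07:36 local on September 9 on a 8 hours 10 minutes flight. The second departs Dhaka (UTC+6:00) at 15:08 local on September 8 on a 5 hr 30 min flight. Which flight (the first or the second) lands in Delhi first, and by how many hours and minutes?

the second, by 12 hours 23 minutes

Flight 1 in UTC: 07:36 − 12:45 = 18:51 on Sep 8.
+8 hours and 10 minutes → arrive 03:01 UTC on Sep 9.
Flight 2 in UTC: 15:08 − 6:00 = 09:08 on Sep 8.
+5 hours and 30 minutes → arrive 14:38 UTC on Sep 8.
Flight 2 lands earlier by 12 hours 23 minutes.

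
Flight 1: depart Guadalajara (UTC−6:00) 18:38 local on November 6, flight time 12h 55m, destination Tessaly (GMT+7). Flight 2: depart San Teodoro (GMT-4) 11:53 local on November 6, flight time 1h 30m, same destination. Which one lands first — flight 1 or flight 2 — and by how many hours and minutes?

the second, by 20 hours 10 minutes

Flight 1 in UTC: 18:38 + 6:00 = 00:38 on Nov 7.
+12 hours 55 minutes → arrive 13:33 UTC on Nov 7.
Flight 2 in UTC: 11:53 + 4:00 = 15:53 on Nov 6.
+1 hour and 30 minutes → arrive 17:23 UTC on Nov 6.
Flight 2 lands earlier by 20 hours 10 minutes.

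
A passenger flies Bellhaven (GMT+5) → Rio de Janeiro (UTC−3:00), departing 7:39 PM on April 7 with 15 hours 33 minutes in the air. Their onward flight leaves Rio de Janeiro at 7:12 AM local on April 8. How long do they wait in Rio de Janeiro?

Convert departure to UTC: 7:39 PM − 5:00 = 2:39 PM UTC on Apr 7.
Add 15 hours and 33 minutes flight time → 6:12 AM UTC (Apr 8).
Rio de Janeiro is UTC−3:00, so local arrival = 6:12 AM − 3:00 = 3:12 AM on Apr 8.
Layover = 7:12 AM − 3:12 AM = 4 hours.

4 hours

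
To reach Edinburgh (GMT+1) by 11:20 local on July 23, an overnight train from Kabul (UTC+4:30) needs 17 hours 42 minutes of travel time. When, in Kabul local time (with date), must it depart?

Target arrival in UTC: 11:20 − 1:00 = 10:20 on Jul 23.
Subtract 17 hours and 42 minutes → departure 16:38 UTC on Jul 22.
Kabul is UTC+4:30: 16:38 + 4:30 = 21:08 on Jul 22.

21:08 on Jul 22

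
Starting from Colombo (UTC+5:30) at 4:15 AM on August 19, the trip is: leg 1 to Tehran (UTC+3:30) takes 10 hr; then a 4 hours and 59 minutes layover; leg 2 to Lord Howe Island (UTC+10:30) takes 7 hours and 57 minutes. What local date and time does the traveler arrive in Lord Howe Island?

Convert departure to UTC: 4:15 AM − 5:30 = 10:45 PM UTC on Aug 18.
Add 10 hours leg 1 → 8:45 AM UTC (Aug 19).
Add 4 hours and 59 minutes layover in Tehran → 1:44 PM UTC.
Add 7 hours 57 minutes leg 2 → 9:41 PM UTC.
Lord Howe Island is UTC+10:30, so local arrival = 9:41 PM + 10:30 = 8:11 AM on Aug 20.

8:11 AM on August 20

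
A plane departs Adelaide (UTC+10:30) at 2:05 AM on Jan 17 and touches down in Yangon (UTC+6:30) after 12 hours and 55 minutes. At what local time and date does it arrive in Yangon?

Convert departure to UTC: 2:05 AM − 10:30 = 3:35 PM UTC on Jan 16.
Add 12 hours 55 minutes travel time → 4:30 AM UTC (Jan 17).
Yangon is UTC+6:30, so local arrival = 4:30 AM + 6:30 = 11:00 AM on Jan 17.

11:00 AM on Jan 17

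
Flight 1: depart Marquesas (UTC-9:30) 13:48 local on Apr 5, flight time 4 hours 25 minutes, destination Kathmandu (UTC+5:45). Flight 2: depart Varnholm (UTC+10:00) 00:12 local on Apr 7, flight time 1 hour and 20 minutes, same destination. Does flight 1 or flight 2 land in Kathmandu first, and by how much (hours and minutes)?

Flight 1 in UTC: 13:48 + 9:30 = 23:18 on Apr 5.
+4 hours 25 minutes → arrive 03:43 UTC on Apr 6.
Flight 2 in UTC: 00:12 − 10:00 = 14:12 on Apr 6.
+1 hour 20 minutes → arrive 15:32 UTC on Apr 6.
Flight 1 lands earlier by 11 hours 49 minutes.

the first, by 11 hours 49 minutes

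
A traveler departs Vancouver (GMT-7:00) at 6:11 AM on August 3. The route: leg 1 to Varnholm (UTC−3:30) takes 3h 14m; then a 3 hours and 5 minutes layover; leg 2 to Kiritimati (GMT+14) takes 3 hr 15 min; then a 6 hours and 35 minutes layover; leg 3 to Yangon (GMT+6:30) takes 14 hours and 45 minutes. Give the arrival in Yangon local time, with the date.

2:35 AM on Aug 5

Convert departure to UTC: 6:11 AM + 7:00 = 1:11 PM UTC on Aug 3.
Add 3 hours 14 minutes leg 1 → 4:25 PM UTC.
Add 3 hours 5 minutes layover in Varnholm → 7:30 PM UTC.
Add 3 hours 15 minutes leg 2 → 10:45 PM UTC.
Add 6 hours 35 minutes layover in Kiritimati → 5:20 AM UTC (Aug 4).
Add 14 hours 45 minutes leg 3 → 8:05 PM UTC.
Yangon is UTC+6:30, so local arrival = 8:05 PM + 6:30 = 2:35 AM on Aug 5.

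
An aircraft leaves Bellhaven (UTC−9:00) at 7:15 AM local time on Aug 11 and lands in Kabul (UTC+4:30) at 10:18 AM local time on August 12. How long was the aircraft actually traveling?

13 hours 33 minutes

Departure in UTC: 7:15 AM + 9:00 = 4:15 PM on Aug 11.
Arrival in UTC: 10:18 AM − 4:30 = 5:48 AM on Aug 12.
Elapsed = 5:48 AM − 4:15 PM (+1 day) = 13 hours 33 minutes.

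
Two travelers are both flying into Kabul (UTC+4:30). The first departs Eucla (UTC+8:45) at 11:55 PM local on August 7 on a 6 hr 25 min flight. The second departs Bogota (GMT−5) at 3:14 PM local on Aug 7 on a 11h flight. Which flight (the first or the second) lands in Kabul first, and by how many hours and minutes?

Flight 1 in UTC: 11:55 PM − 8:45 = 3:10 PM on Aug 7.
+6 hours 25 minutes → arrive 9:35 PM UTC on Aug 7.
Flight 2 in UTC: 3:14 PM + 5:00 = 8:14 PM on Aug 7.
+11 hours → arrive 7:14 AM UTC on Aug 8.
Flight 1 lands earlier by 9 hours 39 minutes.

the first, by 9 hours 39 minutes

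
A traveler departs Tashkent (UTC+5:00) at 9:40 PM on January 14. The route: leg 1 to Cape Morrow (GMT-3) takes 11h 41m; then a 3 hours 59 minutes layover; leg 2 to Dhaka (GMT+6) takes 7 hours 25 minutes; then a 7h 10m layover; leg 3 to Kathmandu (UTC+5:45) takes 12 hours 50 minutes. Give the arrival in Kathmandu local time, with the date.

5:30 PM on Jan 16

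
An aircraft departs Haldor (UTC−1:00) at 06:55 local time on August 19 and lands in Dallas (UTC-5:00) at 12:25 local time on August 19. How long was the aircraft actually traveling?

9 hours 30 minutes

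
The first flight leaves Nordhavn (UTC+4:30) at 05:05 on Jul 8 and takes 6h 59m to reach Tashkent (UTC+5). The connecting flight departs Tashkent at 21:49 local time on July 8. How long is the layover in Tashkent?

9 hours 15 minutes

Convert departure to UTC: 05:05 − 4:30 = 00:35 UTC on Jul 8.
Add 6 hours and 59 minutes flight time → 07:34 UTC.
Tashkent is UTC+5:00, so local arrival = 07:34 + 5:00 = 12:34 on Jul 8.
Layover = 21:49 − 12:34 = 9 hours 15 minutes.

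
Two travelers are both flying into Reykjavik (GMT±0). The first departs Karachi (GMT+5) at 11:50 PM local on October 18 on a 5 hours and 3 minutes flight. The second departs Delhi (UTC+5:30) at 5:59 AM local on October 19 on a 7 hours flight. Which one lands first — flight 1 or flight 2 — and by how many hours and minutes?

the first, by 7 hours 36 minutes

Flight 1 in UTC: 11:50 PM − 5:00 = 6:50 PM on Oct 18.
+5 hours 3 minutes → arrive 11:53 PM UTC on Oct 18.
Flight 2 in UTC: 5:59 AM − 5:30 = 12:29 AM on Oct 19.
+7 hours → arrive 7:29 AM UTC on Oct 19.
Flight 1 lands earlier by 7 hours 36 minutes.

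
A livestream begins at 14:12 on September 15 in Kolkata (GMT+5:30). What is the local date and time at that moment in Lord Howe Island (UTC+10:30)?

19:12 on September 15

In UTC: 14:12 − 5:30 = 08:42 on Sep 15.
Lord Howe Island is UTC+10:30: 08:42 + 10:30 = 19:12 on Sep 15.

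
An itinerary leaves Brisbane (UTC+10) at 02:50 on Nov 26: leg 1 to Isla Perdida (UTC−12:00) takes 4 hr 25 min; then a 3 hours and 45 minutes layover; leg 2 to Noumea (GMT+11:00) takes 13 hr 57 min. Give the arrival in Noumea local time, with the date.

Convert departure to UTC: 02:50 − 10:00 = 16:50 UTC on Nov 25.
Add 4 hours 25 minutes leg 1 → 21:15 UTC.
Add 3 hours and 45 minutes layover in Isla Perdida → 01:00 UTC (Nov 26).
Add 13 hours 57 minutes leg 2 → 14:57 UTC.
Noumea is UTC+11:00, so local arrival = 14:57 + 11:00 = 01:57 on Nov 27.

01:57 on Nov 27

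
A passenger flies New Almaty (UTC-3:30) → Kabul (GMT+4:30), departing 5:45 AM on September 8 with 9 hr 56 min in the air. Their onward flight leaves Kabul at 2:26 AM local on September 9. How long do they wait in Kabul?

Convert departure to UTC: 5:45 AM + 3:30 = 9:15 AM UTC on Sep 8.
Add 9 hours 56 minutes flight time → 7:11 PM UTC.
Kabul is UTC+4:30, so local arrival = 7:11 PM + 4:30 = 11:41 PM on Sep 8.
Layover = 2:26 AM − 11:41 PM (+1 day) = 2 hours 45 minutes.

2 hours 45 minutes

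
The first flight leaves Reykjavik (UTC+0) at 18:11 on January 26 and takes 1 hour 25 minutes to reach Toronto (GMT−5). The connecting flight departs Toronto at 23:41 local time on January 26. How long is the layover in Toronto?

Reykjavik is at UTC+0, so departure is already 18:11 UTC on Jan 26.
Add 1 hour 25 minutes flight time → 19:36 UTC.
Toronto is UTC−5:00, so local arrival = 19:36 − 5:00 = 14:36 on Jan 26.
Layover = 23:41 − 14:36 = 9 hours 5 minutes.

9 hours 5 minutes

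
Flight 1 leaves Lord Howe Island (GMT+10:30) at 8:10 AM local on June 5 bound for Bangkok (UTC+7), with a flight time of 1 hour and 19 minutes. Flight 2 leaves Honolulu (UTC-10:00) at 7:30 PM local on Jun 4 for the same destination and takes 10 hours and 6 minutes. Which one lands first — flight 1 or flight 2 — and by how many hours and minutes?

Flight 1 in UTC: 8:10 AM − 10:30 = 9:40 PM on Jun 4.
+1 hour and 19 minutes → arrive 10:59 PM UTC on Jun 4.
Flight 2 in UTC: 7:30 PM + 10:00 = 5:30 AM on Jun 5.
+10 hours 6 minutes → arrive 3:36 PM UTC on Jun 5.
Flight 1 lands earlier by 16 hours 37 minutes.

the first, by 16 hours 37 minutes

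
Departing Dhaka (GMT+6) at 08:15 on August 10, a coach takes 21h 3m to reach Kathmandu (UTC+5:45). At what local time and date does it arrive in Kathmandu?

05:03 on August 11

Kathmandu is 0:15 behind Dhaka.
After 21 hours 3 minutes it is 05:18 (Aug 11) in Dhaka.
Shift by the zone difference: 05:18 − 0:15 = 05:03 on Aug 11 in Kathmandu.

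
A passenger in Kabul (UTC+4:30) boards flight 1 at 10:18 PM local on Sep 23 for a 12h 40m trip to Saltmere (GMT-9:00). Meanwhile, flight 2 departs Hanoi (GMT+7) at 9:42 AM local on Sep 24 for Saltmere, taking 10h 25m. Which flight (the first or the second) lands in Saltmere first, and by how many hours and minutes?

the first, by 6 hours 39 minutes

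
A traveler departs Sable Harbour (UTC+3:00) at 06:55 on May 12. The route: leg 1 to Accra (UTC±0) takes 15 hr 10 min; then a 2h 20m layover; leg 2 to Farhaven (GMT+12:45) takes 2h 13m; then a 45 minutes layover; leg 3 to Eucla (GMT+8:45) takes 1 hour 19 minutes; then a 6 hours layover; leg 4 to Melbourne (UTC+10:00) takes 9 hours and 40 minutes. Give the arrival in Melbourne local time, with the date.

03:22 on May 14

Convert departure to UTC: 06:55 − 3:00 = 03:55 UTC on May 12.
Add 15 hours and 10 minutes leg 1 → 19:05 UTC.
Add 2 hours and 20 minutes layover in Accra → 21:25 UTC.
Add 2 hours 13 minutes leg 2 → 23:38 UTC.
Add 45 minutes layover in Farhaven → 00:23 UTC (May 13).
Add 1 hour and 19 minutes leg 3 → 01:42 UTC.
Add 6 hours layover in Eucla → 07:42 UTC.
Add 9 hours 40 minutes leg 4 → 17:22 UTC.
Melbourne is UTC+10:00, so local arrival = 17:22 + 10:00 = 03:22 on May 14.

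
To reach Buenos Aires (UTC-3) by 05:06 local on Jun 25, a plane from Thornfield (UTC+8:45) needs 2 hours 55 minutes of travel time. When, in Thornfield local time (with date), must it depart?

Target arrival in UTC: 05:06 + 3:00 = 08:06 on Jun 25.
Subtract 2 hours 55 minutes → departure 05:11 UTC on Jun 25.
Thornfield is UTC+8:45: 05:11 + 8:45 = 13:56 on Jun 25.

13:56 on June 25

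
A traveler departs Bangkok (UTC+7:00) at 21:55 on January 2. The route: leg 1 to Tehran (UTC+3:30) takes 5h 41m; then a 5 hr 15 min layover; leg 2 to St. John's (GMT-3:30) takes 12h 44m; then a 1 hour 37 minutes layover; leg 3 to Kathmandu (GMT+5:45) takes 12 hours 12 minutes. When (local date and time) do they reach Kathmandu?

10:09 on January 4

Convert departure to UTC: 21:55 − 7:00 = 14:55 UTC on Jan 2.
Add 5 hours and 41 minutes leg 1 → 20:36 UTC.
Add 5 hours 15 minutes layover in Tehran → 01:51 UTC (Jan 3).
Add 12 hours and 44 minutes leg 2 → 14:35 UTC.
Add 1 hour 37 minutes layover in St. John's → 16:12 UTC.
Add 12 hours and 12 minutes leg 3 → 04:24 UTC (Jan 4).
Kathmandu is UTC+5:45, so local arrival = 04:24 + 5:45 = 10:09 on Jan 4.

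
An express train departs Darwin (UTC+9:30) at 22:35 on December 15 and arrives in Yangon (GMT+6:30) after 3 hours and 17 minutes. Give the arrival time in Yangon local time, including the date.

22:52 on Dec 15

Yangon is 3:00 behind Darwin.
After 3 hours 17 minutes it is 01:52 (Dec 16) in Darwin.
Shift by the zone difference: 01:52 − 3:00 = 22:52 on Dec 15 in Yangon.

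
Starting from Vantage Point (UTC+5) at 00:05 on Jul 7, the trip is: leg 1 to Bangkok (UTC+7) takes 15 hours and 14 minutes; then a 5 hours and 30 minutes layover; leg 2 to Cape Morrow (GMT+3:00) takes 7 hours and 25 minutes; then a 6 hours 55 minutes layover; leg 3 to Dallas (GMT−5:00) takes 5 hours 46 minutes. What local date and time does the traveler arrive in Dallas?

Convert departure to UTC: 00:05 − 5:00 = 19:05 UTC on Jul 6.
Add 15 hours and 14 minutes leg 1 → 10:19 UTC (Jul 7).
Add 5 hours 30 minutes layover in Bangkok → 15:49 UTC.
Add 7 hours and 25 minutes leg 2 → 23:14 UTC.
Add 6 hours 55 minutes layover in Cape Morrow → 06:09 UTC (Jul 8).
Add 5 hours and 46 minutes leg 3 → 11:55 UTC.
Dallas is UTC−5:00, so local arrival = 11:55 − 5:00 = 06:55 on Jul 8.

06:55 on Jul 8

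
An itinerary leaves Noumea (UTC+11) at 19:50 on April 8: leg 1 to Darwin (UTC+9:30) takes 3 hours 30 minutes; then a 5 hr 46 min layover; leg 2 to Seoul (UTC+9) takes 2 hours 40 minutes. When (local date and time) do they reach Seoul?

Convert departure to UTC: 19:50 − 11:00 = 08:50 UTC on Apr 8.
Add 3 hours 30 minutes leg 1 → 12:20 UTC.
Add 5 hours 46 minutes layover in Darwin → 18:06 UTC.
Add 2 hours and 40 minutes leg 2 → 20:46 UTC.
Seoul is UTC+9:00, so local arrival = 20:46 + 9:00 = 05:46 on Apr 9.

05:46 on April 9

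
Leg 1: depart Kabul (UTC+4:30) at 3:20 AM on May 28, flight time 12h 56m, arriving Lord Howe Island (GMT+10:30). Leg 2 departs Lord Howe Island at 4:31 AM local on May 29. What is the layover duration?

Convert departure to UTC: 3:20 AM − 4:30 = 10:50 PM UTC on May 27.
Add 12 hours and 56 minutes flight time → 11:46 AM UTC (May 28).
Lord Howe Island is UTC+10:30, so local arrival = 11:46 AM + 10:30 = 10:16 PM on May 28.
Layover = 4:31 AM − 10:16 PM (+1 day) = 6 hours 15 minutes.

6 hours 15 minutes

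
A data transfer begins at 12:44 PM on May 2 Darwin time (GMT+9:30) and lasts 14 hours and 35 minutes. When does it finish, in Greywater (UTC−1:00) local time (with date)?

Greywater is 10:30 behind Darwin.
After 14 hours 35 minutes it is 3:19 AM (May 3) in Darwin.
Shift by the zone difference: 3:19 AM − 10:30 = 4:49 PM on May 2 in Greywater.

4:49 PM on May 2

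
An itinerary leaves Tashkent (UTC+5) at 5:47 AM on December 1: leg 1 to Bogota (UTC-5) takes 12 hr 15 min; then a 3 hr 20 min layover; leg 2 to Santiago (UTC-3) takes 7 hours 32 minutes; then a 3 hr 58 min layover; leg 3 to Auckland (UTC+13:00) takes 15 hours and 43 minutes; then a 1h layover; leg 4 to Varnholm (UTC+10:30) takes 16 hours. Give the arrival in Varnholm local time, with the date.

Convert departure to UTC: 5:47 AM − 5:00 = 12:47 AM UTC on Dec 1.
Add 12 hours 15 minutes leg 1 → 1:02 PM UTC.
Add 3 hours 20 minutes layover in Bogota → 4:22 PM UTC.
Add 7 hours 32 minutes leg 2 → 11:54 PM UTC.
Add 3 hours and 58 minutes layover in Santiago → 3:52 AM UTC (Dec 2).
Add 15 hours 43 minutes leg 3 → 7:35 PM UTC.
Add 1 hour layover in Auckland → 8:35 PM UTC.
Add 16 hours leg 4 → 12:35 PM UTC (Dec 3).
Varnholm is UTC+10:30, so local arrival = 12:35 PM + 10:30 = 11:05 PM on Dec 3.

11:05 PM on Dec 3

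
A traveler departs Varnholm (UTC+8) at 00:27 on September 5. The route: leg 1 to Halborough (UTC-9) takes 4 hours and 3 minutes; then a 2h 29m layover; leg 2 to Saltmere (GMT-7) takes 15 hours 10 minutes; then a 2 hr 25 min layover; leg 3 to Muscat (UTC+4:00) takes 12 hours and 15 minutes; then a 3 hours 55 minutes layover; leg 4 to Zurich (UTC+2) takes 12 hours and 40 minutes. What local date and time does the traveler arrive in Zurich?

Convert departure to UTC: 00:27 − 8:00 = 16:27 UTC on Sep 4.
Add 4 hours and 3 minutes leg 1 → 20:30 UTC.
Add 2 hours and 29 minutes layover in Halborough → 22:59 UTC.
Add 15 hours 10 minutes leg 2 → 14:09 UTC (Sep 5).
Add 2 hours and 25 minutes layover in Saltmere → 16:34 UTC.
Add 12 hours 15 minutes leg 3 → 04:49 UTC (Sep 6).
Add 3 hours and 55 minutes layover in Muscat → 08:44 UTC.
Add 12 hours 40 minutes leg 4 → 21:24 UTC.
Zurich is UTC+2:00, so local arrival = 21:24 + 2:00 = 23:24 on Sep 6.

23:24 on Sep 6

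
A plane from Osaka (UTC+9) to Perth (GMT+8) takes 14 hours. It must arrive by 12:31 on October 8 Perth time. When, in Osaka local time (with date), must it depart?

23:31 on Oct 7

Target arrival in UTC: 12:31 − 8:00 = 04:31 on Oct 8.
Subtract 14 hours → departure 14:31 UTC on Oct 7.
Osaka is UTC+9:00: 14:31 + 9:00 = 23:31 on Oct 7.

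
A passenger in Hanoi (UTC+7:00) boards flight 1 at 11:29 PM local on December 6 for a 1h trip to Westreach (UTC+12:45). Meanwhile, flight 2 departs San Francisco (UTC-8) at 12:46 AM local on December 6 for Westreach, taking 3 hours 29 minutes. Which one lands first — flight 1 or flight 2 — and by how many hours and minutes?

the second, by 5 hours 14 minutes

Flight 1 in UTC: 11:29 PM − 7:00 = 4:29 PM on Dec 6.
+1 hour → arrive 5:29 PM UTC on Dec 6.
Flight 2 in UTC: 12:46 AM + 8:00 = 8:46 AM on Dec 6.
+3 hours 29 minutes → arrive 12:15 PM UTC on Dec 6.
Flight 2 lands earlier by 5 hours 14 minutes.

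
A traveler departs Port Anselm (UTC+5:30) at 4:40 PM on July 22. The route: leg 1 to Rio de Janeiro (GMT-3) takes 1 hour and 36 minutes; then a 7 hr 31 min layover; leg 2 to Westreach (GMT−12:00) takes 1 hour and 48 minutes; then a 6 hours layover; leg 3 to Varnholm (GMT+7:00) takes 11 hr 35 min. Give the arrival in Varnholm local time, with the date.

10:40 PM on July 23

Convert departure to UTC: 4:40 PM − 5:30 = 11:10 AM UTC on Jul 22.
Add 1 hour 36 minutes leg 1 → 12:46 PM UTC.
Add 7 hours and 31 minutes layover in Rio de Janeiro → 8:17 PM UTC.
Add 1 hour and 48 minutes leg 2 → 10:05 PM UTC.
Add 6 hours layover in Westreach → 4:05 AM UTC (Jul 23).
Add 11 hours and 35 minutes leg 3 → 3:40 PM UTC.
Varnholm is UTC+7:00, so local arrival = 3:40 PM + 7:00 = 10:40 PM on Jul 23.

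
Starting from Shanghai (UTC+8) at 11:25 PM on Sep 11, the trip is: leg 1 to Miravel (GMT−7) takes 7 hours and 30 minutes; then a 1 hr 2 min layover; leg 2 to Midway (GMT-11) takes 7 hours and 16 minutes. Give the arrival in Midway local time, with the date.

8:13 PM on September 11

Convert departure to UTC: 11:25 PM − 8:00 = 3:25 PM UTC on Sep 11.
Add 7 hours and 30 minutes leg 1 → 10:55 PM UTC.
Add 1 hour and 2 minutes layover in Miravel → 11:57 PM UTC.
Add 7 hours 16 minutes leg 2 → 7:13 AM UTC (Sep 12).
Midway is UTC−11:00, so local arrival = 7:13 AM − 11:00 = 8:13 PM on Sep 11.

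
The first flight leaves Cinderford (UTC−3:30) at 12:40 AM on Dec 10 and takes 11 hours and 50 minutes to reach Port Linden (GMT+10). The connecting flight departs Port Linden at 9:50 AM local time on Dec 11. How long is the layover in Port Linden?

7 hours 50 minutes

Convert departure to UTC: 12:40 AM + 3:30 = 4:10 AM UTC on Dec 10.
Add 11 hours 50 minutes flight time → 4:00 PM UTC.
Port Linden is UTC+10:00, so local arrival = 4:00 PM + 10:00 = 2:00 AM on Dec 11.
Layover = 9:50 AM − 2:00 AM = 7 hours 50 minutes.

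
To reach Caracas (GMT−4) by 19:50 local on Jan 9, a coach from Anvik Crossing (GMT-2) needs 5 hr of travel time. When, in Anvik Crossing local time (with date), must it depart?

16:50 on Jan 9

Target arrival in UTC: 19:50 + 4:00 = 23:50 on Jan 9.
Subtract 5 hours → departure 18:50 UTC on Jan 9.
Anvik Crossing is UTC−2:00: 18:50 − 2:00 = 16:50 on Jan 9.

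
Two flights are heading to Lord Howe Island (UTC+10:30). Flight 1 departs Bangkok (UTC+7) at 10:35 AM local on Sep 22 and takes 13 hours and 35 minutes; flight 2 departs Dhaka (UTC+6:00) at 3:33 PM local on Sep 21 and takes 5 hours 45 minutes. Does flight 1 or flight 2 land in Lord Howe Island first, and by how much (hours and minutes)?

the second, by 25 hours 52 minutes

Flight 1 in UTC: 10:35 AM − 7:00 = 3:35 AM on Sep 22.
+13 hours and 35 minutes → arrive 5:10 PM UTC on Sep 22.
Flight 2 in UTC: 3:33 PM − 6:00 = 9:33 AM on Sep 21.
+5 hours and 45 minutes → arrive 3:18 PM UTC on Sep 21.
Flight 2 lands earlier by 25 hours 52 minutes.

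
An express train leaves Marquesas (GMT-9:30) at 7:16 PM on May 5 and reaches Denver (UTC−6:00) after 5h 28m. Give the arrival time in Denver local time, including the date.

Convert departure to UTC: 7:16 PM + 9:30 = 4:46 AM UTC on May 6.
Add 5 hours 28 minutes travel time → 10:14 AM UTC.
Denver is UTC−6:00, so local arrival = 10:14 AM − 6:00 = 4:14 AM on May 6.

4:14 AM on May 6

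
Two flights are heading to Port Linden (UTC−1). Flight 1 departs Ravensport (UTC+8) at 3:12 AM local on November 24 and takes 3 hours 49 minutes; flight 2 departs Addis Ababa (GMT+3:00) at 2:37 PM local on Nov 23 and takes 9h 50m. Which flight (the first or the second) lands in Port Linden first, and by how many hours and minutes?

the second, by 1 hour 34 minutes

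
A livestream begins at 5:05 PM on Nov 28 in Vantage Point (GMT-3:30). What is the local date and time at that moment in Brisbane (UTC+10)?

Brisbane is 13:30 ahead of Vantage Point.
Shift by the zone difference: 5:05 PM + 13:30 = 6:35 AM on Nov 29 in Brisbane.

6:35 AM on Nov 29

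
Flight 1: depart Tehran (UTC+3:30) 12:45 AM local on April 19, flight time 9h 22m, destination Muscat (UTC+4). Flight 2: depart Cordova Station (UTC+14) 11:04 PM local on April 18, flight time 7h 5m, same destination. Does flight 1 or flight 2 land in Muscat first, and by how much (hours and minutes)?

Flight 1 in UTC: 12:45 AM − 3:30 = 9:15 PM on Apr 18.
+9 hours and 22 minutes → arrive 6:37 AM UTC on Apr 19.
Flight 2 in UTC: 11:04 PM − 14:00 = 9:04 AM on Apr 18.
+7 hours 5 minutes → arrive 4:09 PM UTC on Apr 18.
Flight 2 lands earlier by 14 hours 28 minutes.

the second, by 14 hours 28 minutes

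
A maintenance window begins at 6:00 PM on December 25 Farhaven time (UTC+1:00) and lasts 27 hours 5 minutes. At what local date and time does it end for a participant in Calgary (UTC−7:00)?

Convert start to UTC: 6:00 PM − 1:00 = 5:00 PM UTC on Dec 25.
Add 27 hours and 5 minutes duration → 8:05 PM UTC (Dec 26).
Calgary is UTC−7:00, so local end time = 8:05 PM − 7:00 = 1:05 PM on Dec 26.

1:05 PM on Dec 26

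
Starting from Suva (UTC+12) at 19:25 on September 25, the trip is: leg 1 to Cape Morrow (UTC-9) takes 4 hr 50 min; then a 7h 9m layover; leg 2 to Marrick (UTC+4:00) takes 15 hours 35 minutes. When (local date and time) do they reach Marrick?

Convert departure to UTC: 19:25 − 12:00 = 07:25 UTC on Sep 25.
Add 4 hours and 50 minutes leg 1 → 12:15 UTC.
Add 7 hours and 9 minutes layover in Cape Morrow → 19:24 UTC.
Add 15 hours 35 minutes leg 2 → 10:59 UTC (Sep 26).
Marrick is UTC+4:00, so local arrival = 10:59 + 4:00 = 14:59 on Sep 26.

14:59 on September 26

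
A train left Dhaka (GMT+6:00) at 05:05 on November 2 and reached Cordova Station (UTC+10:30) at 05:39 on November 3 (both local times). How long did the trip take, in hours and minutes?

Departure in UTC: 05:05 − 6:00 = 23:05 on Nov 1.
Arrival in UTC: 05:39 − 10:30 = 19:09 on Nov 2.
Elapsed = 19:09 − 23:05 (+1 day) = 20 hours 4 minutes.

20 hours 4 minutes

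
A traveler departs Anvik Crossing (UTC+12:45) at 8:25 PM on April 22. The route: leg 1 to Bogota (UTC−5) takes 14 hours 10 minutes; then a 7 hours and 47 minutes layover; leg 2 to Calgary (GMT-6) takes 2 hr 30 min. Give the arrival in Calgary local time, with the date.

2:07 AM on Apr 23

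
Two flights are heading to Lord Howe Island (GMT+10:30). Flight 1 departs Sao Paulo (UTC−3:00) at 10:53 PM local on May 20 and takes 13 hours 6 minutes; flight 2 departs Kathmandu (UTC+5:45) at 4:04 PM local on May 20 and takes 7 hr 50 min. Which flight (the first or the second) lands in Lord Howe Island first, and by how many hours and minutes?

the second, by 20 hours 50 minutes

Flight 1 in UTC: 10:53 PM + 3:00 = 1:53 AM on May 21.
+13 hours and 6 minutes → arrive 2:59 PM UTC on May 21.
Flight 2 in UTC: 4:04 PM − 5:45 = 10:19 AM on May 20.
+7 hours and 50 minutes → arrive 6:09 PM UTC on May 20.
Flight 2 lands earlier by 20 hours 50 minutes.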